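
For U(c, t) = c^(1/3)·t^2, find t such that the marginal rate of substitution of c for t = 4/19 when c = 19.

t = 24

MU_c = 1/3·c^(-2/3)·t^2 and MU_t = 2·c^(1/3)·t.
MRS = MU_c/MU_t = (1/6)·t/c.
Substitute c = 19: MRS = t/114. Setting t/114 = 4/19 gives t = (4/19)·114 = 24.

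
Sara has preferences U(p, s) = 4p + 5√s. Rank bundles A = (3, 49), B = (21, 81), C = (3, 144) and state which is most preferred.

Evaluate utility at each bundle:
U(A) = 47.000.
U(B) = 129.000.
U(C) = 72.000.
Highest utility is B, so B ≻ C ≻ A.

Bundle B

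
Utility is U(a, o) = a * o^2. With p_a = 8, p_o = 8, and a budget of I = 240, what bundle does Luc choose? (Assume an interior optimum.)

MU_a = o^2 and MU_o = 2·a·o.
MRS = MU_a/MU_o = (1/2)·o/a.
Tangency: set MRS = p_a/p_o = 8/8 = 1.
So (1/2)·o/a = 1, i.e. o = 2·a.
Substitute into the budget 8·a + 8·o = 240: 24·a = 240, so a* = 10.
Then o* = 2·10 = 20.

a* = 10, o* = 20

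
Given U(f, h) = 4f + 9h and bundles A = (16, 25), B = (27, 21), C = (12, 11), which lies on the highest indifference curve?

Evaluate utility at each bundle:
U(A) = 289.
U(B) = 297.
U(C) = 147.
Highest utility is B, so B ≻ A ≻ C.

Bundle B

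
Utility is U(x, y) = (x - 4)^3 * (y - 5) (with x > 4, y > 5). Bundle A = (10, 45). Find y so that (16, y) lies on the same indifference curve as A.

y = 10

U(10, 45) = 8640.
Set U(16, y) = 8640 and solve.
With x = 16: (16 − 4)^3 = 1728, so (y − 5) = 8640/1728 = 5.
So y = 5 + 5 = 10.
Check: U(16, 10) = 8640.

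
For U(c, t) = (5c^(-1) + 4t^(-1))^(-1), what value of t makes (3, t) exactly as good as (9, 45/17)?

t = 10

U depends on (c, t) only through S = 5c^(-1) + 4t^(-1), so equal utility means equal S. At (9, 45/17): S = 31/15.
With c = 3: 5·3^(-1) = 5/3, so 4t^(-1) = 31/15 − 5/3 = 0.4, i.e. t^(-1) = 0.1.
Hence t = 1/0.1 = 10.
Check: U(3, 10) = 0.4839.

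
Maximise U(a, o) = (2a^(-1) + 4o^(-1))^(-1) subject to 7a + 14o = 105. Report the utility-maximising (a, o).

For CES with ρ = -1, MRS = (2/4)·(o/a)^2.
Tangency: set MRS = p_a/p_o = 7/14 = 0.5.
So (o/a)^2 = 1; taking the square root, o/a = 1, i.e. o = a.
Substitute into the budget 7·a + 14·o = 105: 21·a = 105, so a* = 5 and o* = 5.

a* = 5, o* = 5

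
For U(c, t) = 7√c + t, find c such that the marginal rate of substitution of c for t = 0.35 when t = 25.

c = 100

MU_c = 7/(2√c), MU_t = 1.
MRS = 7/(2√c) ÷ 1.
MRS depends only on c: 3.5/√c = 0.35 ⇒ √c = 3.5/0.35 = 10 ⇒ c = 100.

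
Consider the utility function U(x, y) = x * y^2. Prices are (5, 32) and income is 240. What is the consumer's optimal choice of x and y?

MU_x = y^2 and MU_y = 2·x·y.
MRS = MU_x/MU_y = (1/2)·y/x.
Tangency: set MRS = p_x/p_y = 5/32.
So (1/2)·y/x = 5/32, i.e. y = (5/16)·x.
Substitute into the budget 5·x + 32·y = 240: 15·x = 240, so x* = 16.
Then y* = (5/16)·16 = 5.

x* = 16, y* = 5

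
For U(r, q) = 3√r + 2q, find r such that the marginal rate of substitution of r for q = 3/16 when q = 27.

r = 16

MU_r = 3/(2√r), MU_q = 2.
MRS = 3/(2√r) ÷ 2.
MRS depends only on r: 0.75/√r = 3/16 ⇒ √r = 0.75/(3/16) = 4 ⇒ r = 16.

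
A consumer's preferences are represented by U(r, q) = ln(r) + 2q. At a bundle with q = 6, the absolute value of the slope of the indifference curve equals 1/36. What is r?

r = 18

MU_r = 1/r, MU_q = 2.
MRS = 1/r ÷ 2.
MRS depends only on r: 0.5/r = 1/36 ⇒ r = 0.5/(1/36) = 18.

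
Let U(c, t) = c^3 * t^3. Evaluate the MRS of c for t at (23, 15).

MRS = 15/23

MU_c = 3·c^2·t^3 and MU_t = 3·c^3·t^2.
MRS = MU_c/MU_t = t/c.
At (23, 15): MRS = 15/23.
The indifference curve has slope −15/23 at this bundle.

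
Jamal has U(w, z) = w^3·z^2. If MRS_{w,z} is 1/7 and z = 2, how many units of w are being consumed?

MU_w = 3·w^2·z^2 and MU_z = 2·w^3·z.
MRS = MU_w/MU_z = (3/2)·z/w.
Substitute z = 2: MRS = 3/w. Setting 3/w = 1/7 gives w = 3/(1/7) = 21.

w = 21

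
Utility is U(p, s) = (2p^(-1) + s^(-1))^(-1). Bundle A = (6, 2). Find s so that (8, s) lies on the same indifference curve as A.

U depends on (p, s) only through S = 2p^(-1) + s^(-1), so equal utility means equal S. At (6, 2): S = 5/6.
With p = 8: 2·8^(-1) = 0.25, so s^(-1) = 5/6 − 0.25 = 7/12.
Hence s = 1/(7/12) = 12/7.
Check: U(8, 12/7) = 1.2.

s = 12/7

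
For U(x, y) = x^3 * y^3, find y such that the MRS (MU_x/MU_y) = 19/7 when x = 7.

y = 19

MU_x = 3·x^2·y^3 and MU_y = 3·x^3·y^2.
MRS = MU_x/MU_y = y/x.
Substitute x = 7: MRS = y/7. Setting y/7 = 19/7 gives y = (19/7)·7 = 19.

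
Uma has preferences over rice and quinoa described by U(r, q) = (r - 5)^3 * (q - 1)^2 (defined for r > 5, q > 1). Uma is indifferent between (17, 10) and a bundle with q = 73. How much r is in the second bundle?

U(17, 10) = 139968.
Set U(r, 73) = 139968 and solve.
With q = 73: (73 − 1)^2 = 5184, so (r − 5)^3 = 139968/5184 = 27.
Taking the cube root (with r > 5): r − 5 = 3, so r = 8.
Check: U(8, 73) = 139968.

r = 8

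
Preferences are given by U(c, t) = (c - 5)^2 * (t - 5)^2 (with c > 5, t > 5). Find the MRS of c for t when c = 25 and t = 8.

MU_c = 2·(c−5)·(t−5)^2, MU_t = 2·(c−5)^2·(t−5).
MRS = (t−5)/(c−5).
At (25, 8): MRS = 0.15.
So at (25, 8) the consumer would give up 0.15 units of t for one more unit of c.

MRS = 0.15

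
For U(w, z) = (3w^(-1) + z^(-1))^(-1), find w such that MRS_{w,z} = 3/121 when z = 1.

For CES with ρ = -1, MRS = (3/1)·(z/w)^2.
Setting (3/1)·(1/w)^2 = 3/121 gives (1/w)^2 = 1/121, so 1/w = 1/11 and w = 11.

w = 11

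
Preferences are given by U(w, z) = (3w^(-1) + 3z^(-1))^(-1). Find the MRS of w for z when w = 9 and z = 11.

MRS = 121/81

For CES with ρ = -1, MRS = (z/w)^2.
At (9, 11): MRS = 121/81.
The indifference curve has slope −121/81 at this bundle.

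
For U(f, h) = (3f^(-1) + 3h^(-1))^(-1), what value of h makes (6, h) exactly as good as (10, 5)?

U depends on (f, h) only through S = 3f^(-1) + 3h^(-1), so equal utility means equal S. At (10, 5): S = 0.9.
With f = 6: 3·6^(-1) = 0.5, so 3h^(-1) = 0.9 − 0.5 = 0.4, i.e. h^(-1) = 2/15.
Hence h = 1/(2/15) = 7.5.
Check: U(6, 7.5) = 1.1111.

h = 7.5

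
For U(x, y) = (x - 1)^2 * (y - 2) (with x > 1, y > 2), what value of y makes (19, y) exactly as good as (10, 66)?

U(10, 66) = 5184.
Set U(19, y) = 5184 and solve.
With x = 19: (19 − 1)^2 = 324, so (y − 2) = 5184/324 = 16.
So y = 2 + 16 = 18.
Check: U(19, 18) = 5184.

y = 18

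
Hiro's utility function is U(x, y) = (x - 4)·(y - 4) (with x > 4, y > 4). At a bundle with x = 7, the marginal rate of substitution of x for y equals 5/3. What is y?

y = 9

MU_x = (y−4), MU_y = (x−4).
MRS = (y−4)/(x−4).
Substitute x = 7: MRS = (y − 4)/3. Setting this equal to 5/3 gives y − 4 = (5/3)·3 = 5, so y = 9.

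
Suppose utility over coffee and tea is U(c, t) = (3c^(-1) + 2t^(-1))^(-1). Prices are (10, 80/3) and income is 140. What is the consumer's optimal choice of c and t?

c* = 6, t* = 3

For CES with ρ = -1, MRS = (3/2)·(t/c)^2.
Tangency: set MRS = p_c/p_t = 10/(80/3) = 0.375.
So (t/c)^2 = 0.25; taking the square root, t/c = 0.5, i.e. t = 0.5·c.
Substitute into the budget 10·c + (80/3)·t = 140: (70/3)·c = 140, so c* = 6 and t* = 0.5·6 = 3.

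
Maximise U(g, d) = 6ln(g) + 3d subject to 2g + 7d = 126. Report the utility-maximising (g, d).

g* = 7, d* = 16

MU_g = 6/g, MU_d = 3.
MRS = 6/g ÷ 3.
Tangency: set MRS = p_g/p_d = 2/7.
MRS depends only on g: 2/g = 2/7 ⇒ g* = 2/(2/7) = 7.
From the budget, 7·d = 126 − 2·7 = 112, so d* = 16.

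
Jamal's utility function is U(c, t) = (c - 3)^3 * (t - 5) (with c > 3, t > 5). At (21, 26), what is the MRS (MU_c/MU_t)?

MRS = 3.5

MU_c = 3·(c−3)^2·(t−5), MU_t = (c−3)^3.
MRS = (3/1)·(t−5)/(c−3).
At (21, 26): MRS = 3.5.
So at (21, 26) the consumer would give up 3.5 units of t for one more unit of c.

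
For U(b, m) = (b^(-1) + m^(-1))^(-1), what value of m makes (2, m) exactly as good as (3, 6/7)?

U depends on (b, m) only through S = b^(-1) + m^(-1), so equal utility means equal S. At (3, 6/7): S = 1.5.
With b = 2: 2^(-1) = 0.5, so m^(-1) = 1.5 − 0.5 = 1.
Hence m = 1/1 = 1.
Check: U(2, 1) = 0.6667.

m = 1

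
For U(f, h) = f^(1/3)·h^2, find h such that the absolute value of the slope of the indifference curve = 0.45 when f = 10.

MU_f = 1/3·f^(-2/3)·h^2 and MU_h = 2·f^(1/3)·h.
MRS = MU_f/MU_h = (1/6)·h/f.
Substitute f = 10: MRS = h/60. Setting h/60 = 0.45 gives h = 0.45·60 = 27.

h = 27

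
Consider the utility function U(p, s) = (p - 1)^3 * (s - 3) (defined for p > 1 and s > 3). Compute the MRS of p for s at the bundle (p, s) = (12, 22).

MU_p = 3·(p−1)^2·(s−3), MU_s = (p−1)^3.
MRS = (3/1)·(s−3)/(p−1).
At (12, 22): MRS = 57/11.
That is, one extra unit of p is worth 57/11 units of s at the margin.

MRS = 57/11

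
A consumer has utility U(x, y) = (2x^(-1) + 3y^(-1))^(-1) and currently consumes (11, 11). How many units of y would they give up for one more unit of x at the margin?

For CES with ρ = -1, MRS = (2/3)·(y/x)^2.
At (11, 11): MRS = 2/3.
The indifference curve has slope −2/3 at this bundle.

MRS = 2/3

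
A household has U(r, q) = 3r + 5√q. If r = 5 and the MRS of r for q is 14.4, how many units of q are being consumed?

MU_r = 3, MU_q = 5/(2√q).
MRS = 3 ÷ (5/(2√q)).
MRS depends only on q: 1.2·√q = 14.4 ⇒ √q = 14.4/1.2 = 12 ⇒ q = 144.

q = 144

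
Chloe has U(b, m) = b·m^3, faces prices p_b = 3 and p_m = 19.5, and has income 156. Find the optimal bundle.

b* = 13, m* = 6

MU_b = m^3 and MU_m = 3·b·m^2.
MRS = MU_b/MU_m = (1/3)·m/b.
Tangency: set MRS = p_b/p_m = 3/19.5 = 2/13.
So (1/3)·m/b = 2/13, i.e. m = (6/13)·b.
Substitute into the budget 3·b + 19.5·m = 156: 12·b = 156, so b* = 13.
Then m* = (6/13)·13 = 6.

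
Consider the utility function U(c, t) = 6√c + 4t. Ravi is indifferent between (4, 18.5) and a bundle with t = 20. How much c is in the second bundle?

U(4, 18.5) = 86.
Set U(c, 20) = 86 and solve.
With t = 20: 6√c = 86 − 4·20 = 6, so √c = 1 and c = 1.
Check: U(1, 20) = 86.

c = 1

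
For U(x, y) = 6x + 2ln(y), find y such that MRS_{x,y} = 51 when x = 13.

y = 17

MU_x = 6, MU_y = 2/y.
MRS = 6 ÷ (2/y).
MRS depends only on y: 3·y = 51 ⇒ y = 51/3 = 17.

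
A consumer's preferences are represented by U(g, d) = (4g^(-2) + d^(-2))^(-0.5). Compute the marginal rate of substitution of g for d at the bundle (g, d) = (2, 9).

For CES with ρ = -2, MRS = (4/1)·(d/g)^3.
At (2, 9): MRS = 364.5.
So at (2, 9) the consumer would give up 364.5 units of d for one more unit of g.

MRS = 364.5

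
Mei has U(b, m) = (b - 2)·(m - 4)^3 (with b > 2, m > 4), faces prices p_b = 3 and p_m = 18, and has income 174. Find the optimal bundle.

MU_b = (m−4)^3, MU_m = 3·(b−2)·(m−4)^2.
MRS = (1/3)·(m−4)/(b−2).
Tangency: set MRS = p_b/p_m = 3/18 = 1/6.
So (1/3)·(m − 4)/(b − 2) = 1/6, i.e. (m − 4) = 0.5·(b − 2).
Rewrite the budget in excess-of-subsistence terms: 3·(b − 2) + 18·(m − 4) = 174 − 3·2 − 18·4 = 96.
Substituting, 12·(b − 2) = 96, so b − 2 = 8 and b* = 10.
Then m − 4 = 0.5·8 = 4, so m* = 8.

b* = 10, m* = 8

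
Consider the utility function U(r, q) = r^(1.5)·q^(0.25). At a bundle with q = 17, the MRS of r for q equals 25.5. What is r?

r = 4

MU_r = 1.5·√r·q^(0.25) and MU_q = 0.25·r^(1.5)·q^(-0.75).
MRS = MU_r/MU_q = (6)·q/r.
Substitute q = 17: MRS = 102/r. Setting 102/r = 25.5 gives r = 102/25.5 = 4.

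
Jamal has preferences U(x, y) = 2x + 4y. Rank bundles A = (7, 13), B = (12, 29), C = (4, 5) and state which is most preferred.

Evaluate utility at each bundle:
U(A) = 66.
U(B) = 140.
U(C) = 28.
Highest utility is B, so B ≻ A ≻ C.

Bundle B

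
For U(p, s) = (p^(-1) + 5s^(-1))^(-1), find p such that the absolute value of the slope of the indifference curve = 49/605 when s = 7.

p = 11

For CES with ρ = -1, MRS = (1/5)·(s/p)^2.
Setting (1/5)·(7/p)^2 = 49/605 gives (7/p)^2 = 49/121, so 7/p = 7/11 and p = 11.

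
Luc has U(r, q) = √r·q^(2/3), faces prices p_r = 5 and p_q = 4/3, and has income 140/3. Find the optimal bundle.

MU_r = 0.5·r^(-0.5)·q^(2/3) and MU_q = 2/3·√r·q^(-1/3).
MRS = MU_r/MU_q = (0.75)·q/r.
Tangency: set MRS = p_r/p_q = 5/(4/3) = 3.75.
So (0.75)·q/r = 3.75, i.e. q = 5·r.
Substitute into the budget 5·r + (4/3)·q = 140/3: (35/3)·r = 140/3, so r* = 4.
Then q* = 5·4 = 20.

r* = 4, q* = 20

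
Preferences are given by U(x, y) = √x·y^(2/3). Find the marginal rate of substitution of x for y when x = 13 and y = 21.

MRS = 63/52

MU_x = 0.5·x^(-0.5)·y^(2/3) and MU_y = 2/3·√x·y^(-1/3).
MRS = MU_x/MU_y = (0.75)·y/x.
At (13, 21): MRS = 63/52.
That is, one extra unit of x is worth 63/52 units of y at the margin.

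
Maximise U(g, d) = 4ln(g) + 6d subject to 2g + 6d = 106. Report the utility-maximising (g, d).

MU_g = 4/g, MU_d = 6.
MRS = 4/g ÷ 6.
Tangency: set MRS = p_g/p_d = 2/6 = 1/3.
MRS depends only on g: (2/3)/g = 1/3 ⇒ g* = (2/3)/(1/3) = 2.
From the budget, 6·d = 106 − 2·2 = 102, so d* = 17.

g* = 2, d* = 17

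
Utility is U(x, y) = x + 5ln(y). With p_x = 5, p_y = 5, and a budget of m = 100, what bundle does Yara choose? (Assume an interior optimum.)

x* = 15, y* = 5

MU_x = 1, MU_y = 5/y.
MRS = 1 ÷ (5/y).
Tangency: set MRS = p_x/p_y = 5/5 = 1.
MRS depends only on y: 0.2·y = 1 ⇒ y* = 1/0.2 = 5.
From the budget, 5·x = 100 − 5·5 = 75, so x* = 15.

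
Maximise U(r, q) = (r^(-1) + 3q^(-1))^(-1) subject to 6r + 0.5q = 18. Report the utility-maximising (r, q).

For CES with ρ = -1, MRS = (1/3)·(q/r)^2.
Tangency: set MRS = p_r/p_q = 6/0.5 = 12.
So (q/r)^2 = 36; taking the square root, q/r = 6, i.e. q = 6·r.
Substitute into the budget 6·r + 0.5·q = 18: 9·r = 18, so r* = 2 and q* = 6·2 = 12.

r* = 2, q* = 12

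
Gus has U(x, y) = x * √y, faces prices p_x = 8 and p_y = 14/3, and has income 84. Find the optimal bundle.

x* = 7, y* = 6

MU_x = √y and MU_y = 0.5·x·y^(-0.5).
MRS = MU_x/MU_y = (2)·y/x.
Tangency: set MRS = p_x/p_y = 8/(14/3) = 12/7.
So (2)·y/x = 12/7, i.e. y = (6/7)·x.
Substitute into the budget 8·x + (14/3)·y = 84: 12·x = 84, so x* = 7.
Then y* = (6/7)·7 = 6.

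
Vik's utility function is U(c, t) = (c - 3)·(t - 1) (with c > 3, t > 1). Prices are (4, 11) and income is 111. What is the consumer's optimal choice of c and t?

c* = 14, t* = 5

MU_c = (t−1), MU_t = (c−3).
MRS = (t−1)/(c−3).
Tangency: set MRS = p_c/p_t = 4/11.
So (t − 1)/(c − 3) = 4/11, i.e. (t − 1) = (4/11)·(c − 3).
Rewrite the budget in excess-of-subsistence terms: 4·(c − 3) + 11·(t − 1) = 111 − 4·3 − 11·1 = 88.
Substituting, 8·(c − 3) = 88, so c − 3 = 11 and c* = 14.
Then t − 1 = (4/11)·11 = 4, so t* = 5.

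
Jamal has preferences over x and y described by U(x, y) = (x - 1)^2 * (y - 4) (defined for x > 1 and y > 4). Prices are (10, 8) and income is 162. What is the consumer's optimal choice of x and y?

x* = 9, y* = 9

MU_x = 2·(x−1)·(y−4), MU_y = (x−1)^2.
MRS = (2/1)·(y−4)/(x−1).
Tangency: set MRS = p_x/p_y = 10/8 = 1.25.
So (2/1)·(y − 4)/(x − 1) = 1.25, i.e. (y − 4) = 0.625·(x − 1).
Rewrite the budget in excess-of-subsistence terms: 10·(x − 1) + 8·(y − 4) = 162 − 10·1 − 8·4 = 120.
Substituting, 15·(x − 1) = 120, so x − 1 = 8 and x* = 9.
Then y − 4 = 0.625·8 = 5, so y* = 9.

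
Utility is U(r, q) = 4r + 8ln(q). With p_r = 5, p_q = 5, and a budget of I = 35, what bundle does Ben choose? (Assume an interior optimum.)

MU_r = 4, MU_q = 8/q.
MRS = 4 ÷ (8/q).
Tangency: set MRS = p_r/p_q = 5/5 = 1.
MRS depends only on q: 0.5·q = 1 ⇒ q* = 1/0.5 = 2.
From the budget, 5·r = 35 − 5·2 = 25, so r* = 5.

r* = 5, q* = 2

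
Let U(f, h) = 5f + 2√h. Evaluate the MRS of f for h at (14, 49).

MRS = 35

MU_f = 5, MU_h = 2/(2√h).
MRS = 5 ÷ (2/(2√h)).
At (14, 49): MRS = 35.
That is, one extra unit of f is worth 35 units of h at the margin.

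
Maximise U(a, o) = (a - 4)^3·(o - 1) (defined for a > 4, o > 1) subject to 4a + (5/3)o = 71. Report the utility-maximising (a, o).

MU_a = 3·(a−4)^2·(o−1), MU_o = (a−4)^3.
MRS = (3/1)·(o−1)/(a−4).
Tangency: set MRS = p_a/p_o = 4/(5/3) = 2.4.
So (3/1)·(o − 1)/(a − 4) = 2.4, i.e. (o − 1) = 0.8·(a − 4).
Rewrite the budget in excess-of-subsistence terms: 4·(a − 4) + (5/3)·(o − 1) = 71 − 4·4 − (5/3)·1 = 160/3.
Substituting, (16/3)·(a − 4) = 160/3, so a − 4 = 10 and a* = 14.
Then o − 1 = 0.8·10 = 8, so o* = 9.

a* = 14, o* = 9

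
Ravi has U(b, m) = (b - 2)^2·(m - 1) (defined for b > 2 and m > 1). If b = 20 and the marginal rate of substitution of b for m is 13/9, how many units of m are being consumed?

m = 14

MU_b = 2·(b−2)·(m−1), MU_m = (b−2)^2.
MRS = (2/1)·(m−1)/(b−2).
Substitute b = 20: MRS = (m − 1)/9. Setting this equal to 13/9 gives m − 1 = (13/9)·9 = 13, so m = 14.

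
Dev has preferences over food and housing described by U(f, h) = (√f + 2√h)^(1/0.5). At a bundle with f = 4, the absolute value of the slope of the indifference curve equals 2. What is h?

h = 64

For CES with ρ = 0.5, MRS = (1/2)·√(h/f).
Setting (1/2)·√(h/4) = 2 gives √(h/4) = 4, so h/4 = 16 and h = 64.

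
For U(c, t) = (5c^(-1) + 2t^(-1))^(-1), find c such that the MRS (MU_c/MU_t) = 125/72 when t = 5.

c = 6

For CES with ρ = -1, MRS = (5/2)·(t/c)^2.
Setting (5/2)·(5/c)^2 = 125/72 gives (5/c)^2 = 25/36, so 5/c = 5/6 and c = 6.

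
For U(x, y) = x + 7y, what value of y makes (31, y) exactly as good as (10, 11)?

y = 8

U(10, 11) = 87.
Set U(31, y) = 87 and solve.
31 + 7y = 87 ⇒ 7y = 56 ⇒ y = 8.
Check: U(31, 8) = 87.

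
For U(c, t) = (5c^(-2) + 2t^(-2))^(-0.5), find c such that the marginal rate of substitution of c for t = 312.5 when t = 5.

c = 1

For CES with ρ = -2, MRS = (5/2)·(t/c)^3.
Setting (5/2)·(5/c)^3 = 312.5 gives (5/c)^3 = 125, so 5/c = 5 and c = 1.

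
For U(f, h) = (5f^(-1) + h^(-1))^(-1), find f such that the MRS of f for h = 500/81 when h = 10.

f = 9

For CES with ρ = -1, MRS = (5/1)·(h/f)^2.
Setting (5/1)·(10/f)^2 = 500/81 gives (10/f)^2 = 100/81, so 10/f = 10/9 and f = 9.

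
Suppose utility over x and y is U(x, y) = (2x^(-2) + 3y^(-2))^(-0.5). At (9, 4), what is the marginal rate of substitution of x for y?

MRS = 128/2187

For CES with ρ = -2, MRS = (2/3)·(y/x)^3.
At (9, 4): MRS = 128/2187.
That is, one extra unit of x is worth 128/2187 units of y at the margin.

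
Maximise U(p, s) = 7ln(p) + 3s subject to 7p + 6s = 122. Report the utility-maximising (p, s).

p* = 2, s* = 18

MU_p = 7/p, MU_s = 3.
MRS = 7/p ÷ 3.
Tangency: set MRS = p_p/p_s = 7/6.
MRS depends only on p: (7/3)/p = 7/6 ⇒ p* = (7/3)/(7/6) = 2.
From the budget, 6·s = 122 − 7·2 = 108, so s* = 18.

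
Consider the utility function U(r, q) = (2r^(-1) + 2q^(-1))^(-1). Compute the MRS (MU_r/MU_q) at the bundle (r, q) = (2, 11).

For CES with ρ = -1, MRS = (q/r)^2.
At (2, 11): MRS = 30.25.
The indifference curve has slope −30.25 at this bundle.

MRS = 30.25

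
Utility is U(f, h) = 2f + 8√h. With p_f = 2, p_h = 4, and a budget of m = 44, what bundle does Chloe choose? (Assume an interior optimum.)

f* = 20, h* = 1

MU_f = 2, MU_h = 8/(2√h).
MRS = 2 ÷ (8/(2√h)).
Tangency: set MRS = p_f/p_h = 2/4 = 0.5.
MRS depends only on h: 0.5·√h = 0.5 ⇒ √h = 0.5/0.5 = 1 ⇒ h* = 1.
From the budget, 2·f = 44 − 4·1 = 40, so f* = 20.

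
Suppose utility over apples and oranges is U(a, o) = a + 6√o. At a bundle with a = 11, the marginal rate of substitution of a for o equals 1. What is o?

MU_a = 1, MU_o = 6/(2√o).
MRS = 1 ÷ (6/(2√o)).
MRS depends only on o: (1/3)·√o = 1 ⇒ √o = 1/(1/3) = 3 ⇒ o = 9.

o = 9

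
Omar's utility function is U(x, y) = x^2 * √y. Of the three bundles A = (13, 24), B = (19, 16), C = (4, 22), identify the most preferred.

Evaluate utility at each bundle:
U(A) = 827.928.
U(B) = 1444.000.
U(C) = 75.047.
Highest utility is B, so B ≻ A ≻ C.

Bundle B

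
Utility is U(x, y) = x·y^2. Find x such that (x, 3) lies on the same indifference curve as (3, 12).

U(3, 12) = 432.
Set U(x, 3) = 432 and solve.
With y = 3: 3^2 = 9, so x = 432/9 = 48.
Check: U(48, 3) = 432.

x = 48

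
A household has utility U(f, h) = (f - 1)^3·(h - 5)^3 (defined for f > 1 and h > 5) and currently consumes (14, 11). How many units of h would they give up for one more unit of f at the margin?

MRS = 6/13

MU_f = 3·(f−1)^2·(h−5)^3, MU_h = 3·(f−1)^3·(h−5)^2.
MRS = (h−5)/(f−1).
At (14, 11): MRS = 6/13.
So at (14, 11) the consumer would give up 6/13 units of h for one more unit of f.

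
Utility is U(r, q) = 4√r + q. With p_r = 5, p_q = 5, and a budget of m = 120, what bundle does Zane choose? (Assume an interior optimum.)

MU_r = 4/(2√r), MU_q = 1.
MRS = 4/(2√r) ÷ 1.
Tangency: set MRS = p_r/p_q = 5/5 = 1.
MRS depends only on r: 2/√r = 1 ⇒ √r = 2/1 = 2 ⇒ r* = 4.
From the budget, 5·q = 120 − 5·4 = 100, so q* = 20.

r* = 4, q* = 20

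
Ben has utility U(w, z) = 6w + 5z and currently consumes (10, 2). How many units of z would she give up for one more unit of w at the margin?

MRS = 1.2

MU_w = 6, MU_z = 5, so MRS = 6/5 = 1.2 at every bundle.
At (10, 2): MRS = 1.2.
That is, one extra unit of w is worth 1.2 units of z at the margin.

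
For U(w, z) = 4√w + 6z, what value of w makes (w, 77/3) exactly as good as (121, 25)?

w = 100

U(121, 25) = 194.
Set U(w, 77/3) = 194 and solve.
With z = 77/3: 4√w = 194 − 6·77/3 = 40, so √w = 10 and w = 100.
Check: U(100, 77/3) = 194.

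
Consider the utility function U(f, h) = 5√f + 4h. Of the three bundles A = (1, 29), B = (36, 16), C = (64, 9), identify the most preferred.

Bundle A

Evaluate utility at each bundle:
U(A) = 121.000.
U(B) = 94.000.
U(C) = 76.000.
Highest utility is A, so A ≻ B ≻ C.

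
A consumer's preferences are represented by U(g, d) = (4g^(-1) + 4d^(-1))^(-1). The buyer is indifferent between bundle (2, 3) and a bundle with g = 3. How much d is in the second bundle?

d = 2

U depends on (g, d) only through S = 4g^(-1) + 4d^(-1), so equal utility means equal S. At (2, 3): S = 10/3.
With g = 3: 4·3^(-1) = 4/3, so 4d^(-1) = 10/3 − 4/3 = 2, i.e. d^(-1) = 0.5.
Hence d = 1/0.5 = 2.
Check: U(3, 2) = 0.3.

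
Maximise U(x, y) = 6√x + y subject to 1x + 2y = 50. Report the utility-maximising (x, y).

MU_x = 6/(2√x), MU_y = 1.
MRS = 6/(2√x) ÷ 1.
Tangency: set MRS = p_x/p_y = 1/2 = 0.5.
MRS depends only on x: 3/√x = 0.5 ⇒ √x = 3/0.5 = 6 ⇒ x* = 36.
From the budget, 2·y = 50 − 1·36 = 14, so y* = 7.

x* = 36, y* = 7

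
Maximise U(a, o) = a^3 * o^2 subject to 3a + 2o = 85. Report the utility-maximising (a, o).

MU_a = 3·a^2·o^2 and MU_o = 2·a^3·o.
MRS = MU_a/MU_o = (3/2)·o/a.
Tangency: set MRS = p_a/p_o = 3/2 = 1.5.
So (3/2)·o/a = 1.5, i.e. o = a.
Substitute into the budget 3·a + 2·o = 85: 5·a = 85, so a* = 17.
Then o* = 17.

a* = 17, o* = 17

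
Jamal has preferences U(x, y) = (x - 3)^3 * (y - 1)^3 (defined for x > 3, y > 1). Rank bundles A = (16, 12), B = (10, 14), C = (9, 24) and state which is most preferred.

Evaluate utility at each bundle:
U(A) = 2924207.
U(B) = 753571.
U(C) = 2628072.
Highest utility is A, so A ≻ C ≻ B.

Bundle A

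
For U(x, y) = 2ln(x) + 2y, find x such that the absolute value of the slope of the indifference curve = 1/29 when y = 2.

MU_x = 2/x, MU_y = 2.
MRS = 2/x ÷ 2.
MRS depends only on x: 1/x = 1/29 ⇒ x = 1/(1/29) = 29.

x = 29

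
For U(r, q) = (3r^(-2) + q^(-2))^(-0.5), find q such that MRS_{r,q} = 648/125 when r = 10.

For CES with ρ = -2, MRS = (3/1)·(q/r)^3.
Setting (3/1)·(q/10)^3 = 648/125 gives (q/10)^3 = 216/125, so q/10 = 1.2 and q = 12.

q = 12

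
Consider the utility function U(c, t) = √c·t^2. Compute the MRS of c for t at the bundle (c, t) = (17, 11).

MRS = 11/68

MU_c = 0.5·c^(-0.5)·t^2 and MU_t = 2·√c·t.
MRS = MU_c/MU_t = (0.25)·t/c.
At (17, 11): MRS = 11/68.
That is, one extra unit of c is worth 11/68 units of t at the margin.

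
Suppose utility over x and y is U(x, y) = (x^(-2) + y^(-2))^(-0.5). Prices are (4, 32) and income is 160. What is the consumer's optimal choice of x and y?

For CES with ρ = -2, MRS = (y/x)^3.
Tangency: set MRS = p_x/p_y = 4/32 = 0.125.
So (y/x)^3 = 0.125; taking the cube root, y/x = 0.5, i.e. y = 0.5·x.
Substitute into the budget 4·x + 32·y = 160: 20·x = 160, so x* = 8 and y* = 0.5·8 = 4.

x* = 8, y* = 4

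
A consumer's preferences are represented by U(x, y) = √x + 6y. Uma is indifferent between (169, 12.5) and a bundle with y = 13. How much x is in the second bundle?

U(169, 12.5) = 88.
Set U(x, 13) = 88 and solve.
With y = 13: √x = 88 − 6·13 = 10, so √x = 10 and x = 100.
Check: U(100, 13) = 88.

x = 100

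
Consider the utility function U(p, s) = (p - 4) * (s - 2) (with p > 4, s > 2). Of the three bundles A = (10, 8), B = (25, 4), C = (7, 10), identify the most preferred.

Bundle B

Evaluate utility at each bundle:
U(A) = 36.
U(B) = 42.
U(C) = 24.
Highest utility is B, so B ≻ A ≻ C.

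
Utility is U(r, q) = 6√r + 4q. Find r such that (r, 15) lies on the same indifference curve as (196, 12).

U(196, 12) = 132.
Set U(r, 15) = 132 and solve.
With q = 15: 6√r = 132 − 4·15 = 72, so √r = 12 and r = 144.
Check: U(144, 15) = 132.

r = 144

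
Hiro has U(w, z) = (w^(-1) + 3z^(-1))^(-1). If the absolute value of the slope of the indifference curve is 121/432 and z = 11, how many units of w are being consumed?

For CES with ρ = -1, MRS = (1/3)·(z/w)^2.
Setting (1/3)·(11/w)^2 = 121/432 gives (11/w)^2 = 121/144, so 11/w = 11/12 and w = 12.

w = 12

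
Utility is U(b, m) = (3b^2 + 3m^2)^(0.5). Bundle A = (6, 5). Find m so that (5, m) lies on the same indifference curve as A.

U depends on (b, m) only through S = 3b^2 + 3m^2, so equal utility means equal S. At (6, 5): S = 183.
With b = 5: 3·5^2 = 75, so 3m^2 = 183 − 75 = 108, i.e. m^2 = 36.
Hence m = √36 = 6.
Check: U(5, 6) = 13.5277.

m = 6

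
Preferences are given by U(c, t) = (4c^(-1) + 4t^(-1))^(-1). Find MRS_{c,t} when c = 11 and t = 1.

For CES with ρ = -1, MRS = (t/c)^2.
At (11, 1): MRS = 1/121.
The indifference curve has slope −1/121 at this bundle.

MRS = 1/121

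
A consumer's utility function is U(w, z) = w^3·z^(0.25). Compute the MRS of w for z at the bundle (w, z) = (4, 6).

MRS = 18

MU_w = 3·w^2·z^(0.25) and MU_z = 0.25·w^3·z^(-0.75).
MRS = MU_w/MU_z = (12)·z/w.
At (4, 6): MRS = 18.
So at (4, 6) the consumer would give up 18 units of z for one more unit of w.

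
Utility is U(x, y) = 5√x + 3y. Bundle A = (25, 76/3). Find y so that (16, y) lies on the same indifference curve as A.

U(25, 76/3) = 101.
Set U(16, y) = 101 and solve.
With x = 16: √16 = 4, so 3y = 101 − 5·4 = 81 and y = 27.
Check: U(16, 27) = 101.

y = 27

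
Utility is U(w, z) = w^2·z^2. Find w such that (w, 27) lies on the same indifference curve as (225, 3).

w = 25

U(225, 3) = 455625.
Set U(w, 27) = 455625 and solve.
With z = 27: 27^2 = 729, so w^2 = 455625/729 = 625; taking the square root, w = 25.
Check: U(25, 27) = 455625.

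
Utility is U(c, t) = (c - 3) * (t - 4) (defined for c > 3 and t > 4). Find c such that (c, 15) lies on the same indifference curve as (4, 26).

U(4, 26) = 22.
Set U(c, 15) = 22 and solve.
With t = 15: (15 − 4) = 11, so (c − 3) = 22/11 = 2.
So c = 3 + 2 = 5.
Check: U(5, 15) = 22.

c = 5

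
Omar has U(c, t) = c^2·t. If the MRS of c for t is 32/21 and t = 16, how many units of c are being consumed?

MU_c = 2·c·t and MU_t = c^2.
MRS = MU_c/MU_t = (2/1)·t/c.
Substitute t = 16: MRS = 32/c. Setting 32/c = 32/21 gives c = 32/(32/21) = 21.

c = 21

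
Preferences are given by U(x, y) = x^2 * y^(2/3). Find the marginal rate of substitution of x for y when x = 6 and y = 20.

MRS = 10

MU_x = 2·x·y^(2/3) and MU_y = 2/3·x^2·y^(-1/3).
MRS = MU_x/MU_y = (3)·y/x.
At (6, 20): MRS = 10.
That is, one extra unit of x is worth 10 units of y at the margin.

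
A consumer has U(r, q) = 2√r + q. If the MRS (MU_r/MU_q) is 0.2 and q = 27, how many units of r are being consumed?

r = 25

MU_r = 2/(2√r), MU_q = 1.
MRS = 2/(2√r) ÷ 1.
MRS depends only on r: 1/√r = 0.2 ⇒ √r = 1/0.2 = 5 ⇒ r = 25.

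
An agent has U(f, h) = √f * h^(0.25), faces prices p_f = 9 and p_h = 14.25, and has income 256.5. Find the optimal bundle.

MU_f = 0.5·f^(-0.5)·h^(0.25) and MU_h = 0.25·√f·h^(-0.75).
MRS = MU_f/MU_h = (2)·h/f.
Tangency: set MRS = p_f/p_h = 9/14.25 = 12/19.
So (2)·h/f = 12/19, i.e. h = (6/19)·f.
Substitute into the budget 9·f + 14.25·h = 256.5: 13.5·f = 256.5, so f* = 19.
Then h* = (6/19)·19 = 6.

f* = 19, h* = 6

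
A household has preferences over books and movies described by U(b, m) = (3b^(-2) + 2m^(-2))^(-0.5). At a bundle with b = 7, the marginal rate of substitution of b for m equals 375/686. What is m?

For CES with ρ = -2, MRS = (3/2)·(m/b)^3.
Setting (3/2)·(m/7)^3 = 375/686 gives (m/7)^3 = 125/343, so m/7 = 5/7 and m = 5.

m = 5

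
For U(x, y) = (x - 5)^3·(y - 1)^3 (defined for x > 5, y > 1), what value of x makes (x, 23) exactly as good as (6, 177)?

x = 13

U(6, 177) = 5451776.
Set U(x, 23) = 5451776 and solve.
With y = 23: (23 − 1)^3 = 10648, so (x − 5)^3 = 5451776/10648 = 512.
Taking the cube root (with x > 5): x − 5 = 8, so x = 13.
Check: U(13, 23) = 5451776.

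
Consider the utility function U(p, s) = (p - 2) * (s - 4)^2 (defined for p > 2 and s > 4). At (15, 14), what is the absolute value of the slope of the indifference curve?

MRS = 5/13

MU_p = (s−4)^2, MU_s = 2·(p−2)·(s−4).
MRS = (1/2)·(s−4)/(p−2).
At (15, 14): MRS = 5/13.
That is, one extra unit of p is worth 5/13 units of s at the margin.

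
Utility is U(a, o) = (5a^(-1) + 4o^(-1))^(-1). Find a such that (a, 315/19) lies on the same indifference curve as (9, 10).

U depends on (a, o) only through S = 5a^(-1) + 4o^(-1), so equal utility means equal S. At (9, 10): S = 43/45.
With o = 315/19: 4·(315/19)^(-1) = 76/315, so 5a^(-1) = 43/45 − 76/315 = 5/7, i.e. a^(-1) = 1/7.
Hence a = 1/(1/7) = 7.
Check: U(7, 315/19) = 1.0465.

a = 7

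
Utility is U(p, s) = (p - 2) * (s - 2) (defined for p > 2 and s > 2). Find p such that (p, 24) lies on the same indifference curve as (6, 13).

U(6, 13) = 44.
Set U(p, 24) = 44 and solve.
With s = 24: (24 − 2) = 22, so (p − 2) = 44/22 = 2.
So p = 2 + 2 = 4.
Check: U(4, 24) = 44.

p = 4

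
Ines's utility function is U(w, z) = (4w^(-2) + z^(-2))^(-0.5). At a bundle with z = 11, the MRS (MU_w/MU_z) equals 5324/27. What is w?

For CES with ρ = -2, MRS = (4/1)·(z/w)^3.
Setting (4/1)·(11/w)^3 = 5324/27 gives (11/w)^3 = 1331/27, so 11/w = 11/3 and w = 3.

w = 3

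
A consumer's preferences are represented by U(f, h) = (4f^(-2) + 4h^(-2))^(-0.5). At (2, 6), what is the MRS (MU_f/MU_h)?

For CES with ρ = -2, MRS = (h/f)^3.
At (2, 6): MRS = 27.
So at (2, 6) the consumer would give up 27 units of h for one more unit of f.

MRS = 27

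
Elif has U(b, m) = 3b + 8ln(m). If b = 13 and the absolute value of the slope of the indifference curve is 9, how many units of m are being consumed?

MU_b = 3, MU_m = 8/m.
MRS = 3 ÷ (8/m).
MRS depends only on m: 0.375·m = 9 ⇒ m = 9/0.375 = 24.

m = 24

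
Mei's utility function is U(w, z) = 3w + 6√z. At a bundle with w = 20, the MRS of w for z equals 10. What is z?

MU_w = 3, MU_z = 6/(2√z).
MRS = 3 ÷ (6/(2√z)).
MRS depends only on z: √z = 10 ⇒ √z = 10 ⇒ z = 100.

z = 100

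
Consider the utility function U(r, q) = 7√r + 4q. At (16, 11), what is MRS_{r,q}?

MU_r = 7/(2√r), MU_q = 4.
MRS = 7/(2√r) ÷ 4.
At (16, 11): MRS = 7/32.
That is, one extra unit of r is worth 7/32 units of q at the margin.

MRS = 7/32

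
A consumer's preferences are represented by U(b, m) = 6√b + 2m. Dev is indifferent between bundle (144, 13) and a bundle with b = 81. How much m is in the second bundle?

m = 22

U(144, 13) = 98.
Set U(81, m) = 98 and solve.
With b = 81: √81 = 9, so 2m = 98 − 6·9 = 44 and m = 22.
Check: U(81, 22) = 98.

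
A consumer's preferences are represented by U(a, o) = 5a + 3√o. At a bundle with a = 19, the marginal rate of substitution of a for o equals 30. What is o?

MU_a = 5, MU_o = 3/(2√o).
MRS = 5 ÷ (3/(2√o)).
MRS depends only on o: (10/3)·√o = 30 ⇒ √o = 30/(10/3) = 9 ⇒ o = 81.

o = 81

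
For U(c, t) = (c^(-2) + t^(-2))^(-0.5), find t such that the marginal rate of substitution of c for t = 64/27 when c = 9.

t = 12

For CES with ρ = -2, MRS = (t/c)^3.
Setting (t/9)^3 = 64/27 gives t/9 = 4/3 and t = 12.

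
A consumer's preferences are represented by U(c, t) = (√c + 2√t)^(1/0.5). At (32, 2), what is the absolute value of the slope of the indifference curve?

For CES with ρ = 0.5, MRS = (1/2)·√(t/c).
At (32, 2): MRS = 0.125.
So at (32, 2) the consumer would give up 0.125 units of t for one more unit of c.

MRS = 0.125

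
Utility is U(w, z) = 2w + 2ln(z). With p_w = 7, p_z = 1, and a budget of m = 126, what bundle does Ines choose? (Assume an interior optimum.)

MU_w = 2, MU_z = 2/z.
MRS = 2 ÷ (2/z).
Tangency: set MRS = p_w/p_z = 7/1 = 7.
MRS depends only on z: z = 7 ⇒ z* = 7.
From the budget, 7·w = 126 − 1·7 = 119, so w* = 17.

w* = 17, z* = 7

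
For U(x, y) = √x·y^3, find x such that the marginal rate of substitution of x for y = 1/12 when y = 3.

x = 6

MU_x = 0.5·x^(-0.5)·y^3 and MU_y = 3·√x·y^2.
MRS = MU_x/MU_y = (1/6)·y/x.
Substitute y = 3: MRS = 0.5/x. Setting 0.5/x = 1/12 gives x = 0.5/(1/12) = 6.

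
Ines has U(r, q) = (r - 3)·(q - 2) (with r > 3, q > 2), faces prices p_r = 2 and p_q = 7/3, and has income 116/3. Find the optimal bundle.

MU_r = (q−2), MU_q = (r−3).
MRS = (q−2)/(r−3).
Tangency: set MRS = p_r/p_q = 2/(7/3) = 6/7.
So (q − 2)/(r − 3) = 6/7, i.e. (q − 2) = (6/7)·(r − 3).
Rewrite the budget in excess-of-subsistence terms: 2·(r − 3) + (7/3)·(q − 2) = 116/3 − 2·3 − (7/3)·2 = 28.
Substituting, 4·(r − 3) = 28, so r − 3 = 7 and r* = 10.
Then q − 2 = (6/7)·7 = 6, so q* = 8.

r* = 10, q* = 8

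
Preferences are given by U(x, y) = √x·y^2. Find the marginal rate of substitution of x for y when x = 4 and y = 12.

MU_x = 0.5·x^(-0.5)·y^2 and MU_y = 2·√x·y.
MRS = MU_x/MU_y = (0.25)·y/x.
At (4, 12): MRS = 0.75.
So at (4, 12) the consumer would give up 0.75 units of y for one more unit of x.

MRS = 0.75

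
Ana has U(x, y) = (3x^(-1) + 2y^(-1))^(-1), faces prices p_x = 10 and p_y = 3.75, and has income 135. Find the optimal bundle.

x* = 9, y* = 12

For CES with ρ = -1, MRS = (3/2)·(y/x)^2.
Tangency: set MRS = p_x/p_y = 10/3.75 = 8/3.
So (y/x)^2 = 16/9; taking the square root, y/x = 4/3, i.e. y = (4/3)·x.
Substitute into the budget 10·x + 3.75·y = 135: 15·x = 135, so x* = 9 and y* = (4/3)·9 = 12.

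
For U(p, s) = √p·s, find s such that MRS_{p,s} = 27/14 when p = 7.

s = 27

MU_p = 0.5·p^(-0.5)·s and MU_s = √p.
MRS = MU_p/MU_s = (0.5)·s/p.
Substitute p = 7: MRS = s/14. Setting s/14 = 27/14 gives s = (27/14)·14 = 27.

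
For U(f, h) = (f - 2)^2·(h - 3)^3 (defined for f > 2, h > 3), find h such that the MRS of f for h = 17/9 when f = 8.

h = 20

MU_f = 2·(f−2)·(h−3)^3, MU_h = 3·(f−2)^2·(h−3)^2.
MRS = (2/3)·(h−3)/(f−2).
Substitute f = 8: MRS = (h − 3)/9. Setting this equal to 17/9 gives h − 3 = (17/9)·9 = 17, so h = 20.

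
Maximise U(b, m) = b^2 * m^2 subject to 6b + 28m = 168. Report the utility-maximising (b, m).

b* = 14, m* = 3

MU_b = 2·b·m^2 and MU_m = 2·b^2·m.
MRS = MU_b/MU_m = m/b.
Tangency: set MRS = p_b/p_m = 6/28 = 3/14.
So m/b = 3/14, i.e. m = (3/14)·b.
Substitute into the budget 6·b + 28·m = 168: 12·b = 168, so b* = 14.
Then m* = (3/14)·14 = 3.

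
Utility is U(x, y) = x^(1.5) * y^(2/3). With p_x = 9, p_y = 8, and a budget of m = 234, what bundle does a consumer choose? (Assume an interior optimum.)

x* = 18, y* = 9

MU_x = 1.5·√x·y^(2/3) and MU_y = 2/3·x^(1.5)·y^(-1/3).
MRS = MU_x/MU_y = (2.25)·y/x.
Tangency: set MRS = p_x/p_y = 9/8 = 1.125.
So (2.25)·y/x = 1.125, i.e. y = 0.5·x.
Substitute into the budget 9·x + 8·y = 234: 13·x = 234, so x* = 18.
Then y* = 0.5·18 = 9.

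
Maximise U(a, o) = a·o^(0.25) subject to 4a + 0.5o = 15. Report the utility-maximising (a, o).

MU_a = o^(0.25) and MU_o = 0.25·a·o^(-0.75).
MRS = MU_a/MU_o = (4)·o/a.
Tangency: set MRS = p_a/p_o = 4/0.5 = 8.
So (4)·o/a = 8, i.e. o = 2·a.
Substitute into the budget 4·a + 0.5·o = 15: 5·a = 15, so a* = 3.
Then o* = 2·3 = 6.

a* = 3, o* = 6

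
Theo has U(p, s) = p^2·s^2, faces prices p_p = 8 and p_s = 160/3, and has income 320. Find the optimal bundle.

p* = 20, s* = 3

MU_p = 2·p·s^2 and MU_s = 2·p^2·s.
MRS = MU_p/MU_s = s/p.
Tangency: set MRS = p_p/p_s = 8/(160/3) = 0.15.
So s/p = 0.15, i.e. s = 0.15·p.
Substitute into the budget 8·p + (160/3)·s = 320: 16·p = 320, so p* = 20.
Then s* = 0.15·20 = 3.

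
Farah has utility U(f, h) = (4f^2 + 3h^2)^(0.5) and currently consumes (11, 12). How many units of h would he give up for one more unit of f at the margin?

For CES with ρ = 2, MRS = (4/3)·(h/f)^(-1).
At (11, 12): MRS = 11/9.
That is, one extra unit of f is worth 11/9 units of h at the margin.

MRS = 11/9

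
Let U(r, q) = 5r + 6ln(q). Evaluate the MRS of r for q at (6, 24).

MU_r = 5, MU_q = 6/q.
MRS = 5 ÷ (6/q).
At (6, 24): MRS = 20.
That is, one extra unit of r is worth 20 units of q at the margin.

MRS = 20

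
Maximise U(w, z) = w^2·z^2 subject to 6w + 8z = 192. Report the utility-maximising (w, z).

MU_w = 2·w·z^2 and MU_z = 2·w^2·z.
MRS = MU_w/MU_z = z/w.
Tangency: set MRS = p_w/p_z = 6/8 = 0.75.
So z/w = 0.75, i.e. z = 0.75·w.
Substitute into the budget 6·w + 8·z = 192: 12·w = 192, so w* = 16.
Then z* = 0.75·16 = 12.

w* = 16, z* = 12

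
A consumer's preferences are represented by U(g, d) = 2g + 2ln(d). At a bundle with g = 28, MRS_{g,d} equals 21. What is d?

MU_g = 2, MU_d = 2/d.
MRS = 2 ÷ (2/d).
MRS depends only on d: d = 21 ⇒ d = 21.

d = 21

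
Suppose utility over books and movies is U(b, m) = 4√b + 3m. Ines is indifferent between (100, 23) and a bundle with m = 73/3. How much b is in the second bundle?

b = 81

U(100, 23) = 109.
Set U(b, 73/3) = 109 and solve.
With m = 73/3: 4√b = 109 − 3·73/3 = 36, so √b = 9 and b = 81.
Check: U(81, 73/3) = 109.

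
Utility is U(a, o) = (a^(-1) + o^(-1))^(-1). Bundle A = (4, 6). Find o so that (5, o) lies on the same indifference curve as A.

o = 60/13

U depends on (a, o) only through S = a^(-1) + o^(-1), so equal utility means equal S. At (4, 6): S = 5/12.
With a = 5: 5^(-1) = 0.2, so o^(-1) = 5/12 − 0.2 = 13/60.
Hence o = 1/(13/60) = 60/13.
Check: U(5, 60/13) = 2.4.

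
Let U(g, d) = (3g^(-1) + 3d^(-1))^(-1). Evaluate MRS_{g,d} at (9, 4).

For CES with ρ = -1, MRS = (d/g)^2.
At (9, 4): MRS = 16/81.
That is, one extra unit of g is worth 16/81 units of d at the margin.

MRS = 16/81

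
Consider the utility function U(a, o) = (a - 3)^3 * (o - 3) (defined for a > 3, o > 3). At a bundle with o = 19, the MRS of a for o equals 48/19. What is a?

a = 22

MU_a = 3·(a−3)^2·(o−3), MU_o = (a−3)^3.
MRS = (3/1)·(o−3)/(a−3).
Substitute o = 19: MRS = 48/(a − 3). Setting this equal to 48/19 gives a − 3 = 48/(48/19) = 19, so a = 22.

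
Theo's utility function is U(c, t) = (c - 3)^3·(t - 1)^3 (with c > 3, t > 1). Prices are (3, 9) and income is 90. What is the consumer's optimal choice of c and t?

MU_c = 3·(c−3)^2·(t−1)^3, MU_t = 3·(c−3)^3·(t−1)^2.
MRS = (t−1)/(c−3).
Tangency: set MRS = p_c/p_t = 3/9 = 1/3.
So (t − 1)/(c − 3) = 1/3, i.e. (t − 1) = (1/3)·(c − 3).
Rewrite the budget in excess-of-subsistence terms: 3·(c − 3) + 9·(t − 1) = 90 − 3·3 − 9·1 = 72.
Substituting, 6·(c − 3) = 72, so c − 3 = 12 and c* = 15.
Then t − 1 = (1/3)·12 = 4, so t* = 5.

c* = 15, t* = 5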